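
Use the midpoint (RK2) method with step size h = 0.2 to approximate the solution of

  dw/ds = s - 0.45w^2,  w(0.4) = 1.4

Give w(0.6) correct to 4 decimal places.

1.3355

Midpoint: k1 = f(s_n, w_n); k2 = f(s_n + h/2, w_n + (h/2)·k1); w_{n+1} = w_n + h·k2.
s=0.400000, w=1.400000:
  k1 = f(0.400000, 1.400000) = -0.482000
  k2 = f(0.500000, 1.351800) = -0.322313
  w ← 1.400000 + 0.2·(-0.322313) = 1.335537
w(0.6) ≈ 1.3355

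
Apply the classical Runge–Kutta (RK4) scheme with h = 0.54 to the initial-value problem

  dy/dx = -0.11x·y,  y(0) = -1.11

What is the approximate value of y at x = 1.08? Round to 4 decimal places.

-1.0410

RK4: k1 = f(x_n, y_n); k2 = f(x_n + h/2, y_n + (h/2)·k1); k3 = f(x_n + h/2, y_n + (h/2)·k2); k4 = f(x_n + h, y_n + h·k3); y_{n+1} = y_n + (h/6)·(k1 + 2k2 + 2k3 + k4).
x=0.000000, y=-1.110000:
  k1 = f(0.000000, -1.110000) = 0.000000
  k2 = f(0.270000, -1.110000) = 0.032967
  k3 = f(0.270000, -1.101099) = 0.032703
  k4 = f(0.540000, -1.092341) = 0.064885
  y ← -1.110000 + (0.54/6)·(k1 + 2k2 + 2k3 + k4) = -1.092340
x=0.540000, y=-1.092340:
  k1 = f(0.540000, -1.092340) = 0.064885
  k2 = f(0.810000, -1.074821) = 0.095767
  k3 = f(0.810000, -1.066483) = 0.095024
  k4 = f(1.080000, -1.041027) = 0.123674
  y ← -1.092340 + (0.54/6)·(k1 + 2k2 + 2k3 + k4) = -1.041027
y(1.08) ≈ -1.0410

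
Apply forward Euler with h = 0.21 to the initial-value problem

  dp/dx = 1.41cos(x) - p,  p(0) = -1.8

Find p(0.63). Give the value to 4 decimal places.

-0.2035

Euler: p_{n+1} = p_n + h·f(x_n, p_n).
x=0.000000, p=-1.800000: f=3.210000 → p ← -1.800000 + 0.21·3.210000 = -1.125900
x=0.210000, p=-1.125900: f=2.504924 → p ← -1.125900 + 0.21·2.504924 = -0.599866
x=0.420000, p=-0.599866: f=1.887321 → p ← -0.599866 + 0.21·1.887321 = -0.203529
p(0.63) ≈ -0.2035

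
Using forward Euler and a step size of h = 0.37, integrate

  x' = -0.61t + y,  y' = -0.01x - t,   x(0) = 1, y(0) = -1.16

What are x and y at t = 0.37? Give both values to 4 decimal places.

Euler on (x,y): x_{n+1} = x_n + h·x', y_{n+1} = y_n + h·y'.
0.000000: (1.000000, -1.160000); f=(-1.160000, -0.010000) → (0.570800, -1.163700)
(x(0.37), y(0.37)) ≈ (0.5708, -1.1637)

0.5708, -1.1637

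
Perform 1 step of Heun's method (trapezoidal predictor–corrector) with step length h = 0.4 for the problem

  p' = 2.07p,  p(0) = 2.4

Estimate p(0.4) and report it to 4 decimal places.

Heun: k1 = f(s_n, p_n); k2 = f(s_n + h, p_n + h·k1); p_{n+1} = p_n + (h/2)·(k1 + k2).
s=0.000000, p=2.400000:
  k1 = f(0.000000, 2.400000) = 4.968000
  k2 = f(0.400000, 4.387200) = 9.081504
  p ← 2.400000 + (0.4/2)·(4.968000 + 9.081504) = 5.209901
p(0.4) ≈ 5.2099

5.2099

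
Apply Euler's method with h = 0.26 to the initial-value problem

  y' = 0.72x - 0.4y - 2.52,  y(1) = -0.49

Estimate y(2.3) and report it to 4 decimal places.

-1.7456

Euler: y_{n+1} = y_n + h·f(x_n, y_n).
x=1.000000, y=-0.490000: f=-1.604000 → y ← -0.490000 + 0.26·(-1.604000) = -0.907040
x=1.260000, y=-0.907040: f=-1.249984 → y ← -0.907040 + 0.26·(-1.249984) = -1.232036
x=1.520000, y=-1.232036: f=-0.932786 → y ← -1.232036 + 0.26·(-0.932786) = -1.474560
x=1.780000, y=-1.474560: f=-0.648576 → y ← -1.474560 + 0.26·(-0.648576) = -1.643190
x=2.040000, y=-1.643190: f=-0.393924 → y ← -1.643190 + 0.26·(-0.393924) = -1.745610
y(2.3) ≈ -1.7456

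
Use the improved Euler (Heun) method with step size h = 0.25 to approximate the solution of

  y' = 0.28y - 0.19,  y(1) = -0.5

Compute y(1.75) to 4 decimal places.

-0.7752

Heun: k1 = f(t_n, y_n); k2 = f(t_n + h, y_n + h·k1); y_{n+1} = y_n + (h/2)·(k1 + k2).
t=1.000000, y=-0.500000:
  k1 = f(1.000000, -0.500000) = -0.330000
  k2 = f(1.250000, -0.582500) = -0.353100
  y ← -0.500000 + (0.25/2)·(-0.330000 + (-0.353100)) = -0.585387
t=1.250000, y=-0.585387:
  k1 = f(1.250000, -0.585387) = -0.353909
  k2 = f(1.500000, -0.673865) = -0.378682
  y ← -0.585387 + (0.25/2)·(-0.353909 + (-0.378682)) = -0.676961
t=1.500000, y=-0.676961:
  k1 = f(1.500000, -0.676961) = -0.379549
  k2 = f(1.750000, -0.771849) = -0.406118
  y ← -0.676961 + (0.25/2)·(-0.379549 + (-0.406118)) = -0.775170
y(1.75) ≈ -0.7752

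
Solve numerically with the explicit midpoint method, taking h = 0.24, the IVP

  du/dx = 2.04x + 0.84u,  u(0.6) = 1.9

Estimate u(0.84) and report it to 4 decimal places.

Midpoint: k1 = f(x_n, u_n); k2 = f(x_n + h/2, u_n + (h/2)·k1); u_{n+1} = u_n + h·k2.
x=0.600000, u=1.900000:
  k1 = f(0.600000, 1.900000) = 2.820000
  k2 = f(0.720000, 2.238400) = 3.349056
  u ← 1.900000 + 0.24·3.349056 = 2.703773
u(0.84) ≈ 2.7038

2.7038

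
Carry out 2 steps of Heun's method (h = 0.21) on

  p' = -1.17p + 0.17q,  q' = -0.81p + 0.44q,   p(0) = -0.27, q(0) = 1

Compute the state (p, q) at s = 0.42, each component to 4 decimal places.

Heun on (p,q): k1 = f(s_n, state_n); k2 = f(s_n + h, state_n + h·k1); state_{n+1} = state_n + (h/2)·(k1 + k2).
0.000000: (-0.270000, 1.000000)
  k1 = (0.485900, 0.658700)
  predictor → (-0.167961, 1.138327)
  k2 = (0.390030, 0.636912)
  → (-0.178027, 1.136039)
0.210000: (-0.178027, 1.136039)
  k1 = (0.401419, 0.644059)
  predictor → (-0.093729, 1.271292)
  k2 = (0.325783, 0.635289)
  → (-0.101671, 1.270371)
(p(0.42), q(0.42)) ≈ (-0.1017, 1.2704)

-0.1017, 1.2704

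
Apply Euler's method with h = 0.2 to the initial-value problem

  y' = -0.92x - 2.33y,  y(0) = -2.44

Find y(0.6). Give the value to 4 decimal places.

-0.4648

Euler: y_{n+1} = y_n + h·f(x_n, y_n).
x=0.000000, y=-2.440000: f=5.685200 → y ← -2.440000 + 0.2·5.685200 = -1.302960
x=0.200000, y=-1.302960: f=2.851897 → y ← -1.302960 + 0.2·2.851897 = -0.732581
x=0.400000, y=-0.732581: f=1.338913 → y ← -0.732581 + 0.2·1.338913 = -0.464798
y(0.6) ≈ -0.4648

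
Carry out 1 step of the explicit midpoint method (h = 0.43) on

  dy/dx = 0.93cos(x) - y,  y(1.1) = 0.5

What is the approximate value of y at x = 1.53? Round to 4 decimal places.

Midpoint: k1 = f(x_n, y_n); k2 = f(x_n + h/2, y_n + (h/2)·k1); y_{n+1} = y_n + h·k2.
x=1.100000, y=0.500000:
  k1 = f(1.100000, 0.500000) = -0.078156
  k2 = f(1.315000, 0.483197) = -0.247892
  y ← 0.500000 + 0.43·(-0.247892) = 0.393407
y(1.53) ≈ 0.3934

0.3934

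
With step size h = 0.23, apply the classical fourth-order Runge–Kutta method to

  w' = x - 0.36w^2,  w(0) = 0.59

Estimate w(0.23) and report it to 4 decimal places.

0.5881

RK4: k1 = f(x_n, w_n); k2 = f(x_n + h/2, w_n + (h/2)·k1); k3 = f(x_n + h/2, w_n + (h/2)·k2); k4 = f(x_n + h, w_n + h·k3); w_{n+1} = w_n + (h/6)·(k1 + 2k2 + 2k3 + k4).
x=0.000000, w=0.590000:
  k1 = f(0.000000, 0.590000) = -0.125316
  k2 = f(0.115000, 0.575589) = -0.004269
  k3 = f(0.115000, 0.589509) = -0.010108
  k4 = f(0.230000, 0.587675) = 0.105670
  w ← 0.590000 + (0.23/6)·(k1 + 2k2 + 2k3 + k4) = 0.588145
w(0.23) ≈ 0.5881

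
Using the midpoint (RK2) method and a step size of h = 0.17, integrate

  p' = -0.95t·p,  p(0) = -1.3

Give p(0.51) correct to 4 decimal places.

-1.1480

Midpoint: k1 = f(t_n, p_n); k2 = f(t_n + h/2, p_n + (h/2)·k1); p_{n+1} = p_n + h·k2.
t=0.000000, p=-1.300000:
  k1 = f(0.000000, -1.300000) = 0.000000
  k2 = f(0.085000, -1.300000) = 0.104975
  p ← -1.300000 + 0.17·0.104975 = -1.282154
t=0.170000, p=-1.282154:
  k1 = f(0.170000, -1.282154) = 0.207068
  k2 = f(0.255000, -1.264553) = 0.306338
  p ← -1.282154 + 0.17·0.306338 = -1.230077
t=0.340000, p=-1.230077:
  k1 = f(0.340000, -1.230077) = 0.397315
  k2 = f(0.425000, -1.196305) = 0.483008
  p ← -1.230077 + 0.17·0.483008 = -1.147965
p(0.51) ≈ -1.1480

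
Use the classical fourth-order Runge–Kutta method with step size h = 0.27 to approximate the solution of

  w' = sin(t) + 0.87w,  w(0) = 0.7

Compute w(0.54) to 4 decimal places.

RK4: k1 = f(t_n, w_n); k2 = f(t_n + h/2, w_n + (h/2)·k1); k3 = f(t_n + h/2, w_n + (h/2)·k2); k4 = f(t_n + h, w_n + h·k3); w_{n+1} = w_n + (h/6)·(k1 + 2k2 + 2k3 + k4).
t=0.000000, w=0.700000:
  k1 = f(0.000000, 0.700000) = 0.609000
  k2 = f(0.135000, 0.782215) = 0.815117
  k3 = f(0.135000, 0.810041) = 0.839326
  k4 = f(0.270000, 0.926618) = 1.072889
  w ← 0.700000 + (0.27/6)·(k1 + 2k2 + 2k3 + k4) = 0.924585
t=0.270000, w=0.924585:
  k1 = f(0.270000, 0.924585) = 1.071120
  k2 = f(0.405000, 1.069186) = 1.324211
  k3 = f(0.405000, 1.103353) = 1.353936
  k4 = f(0.540000, 1.290148) = 1.636564
  w ← 0.924585 + (0.27/6)·(k1 + 2k2 + 2k3 + k4) = 1.287464
w(0.54) ≈ 1.2875

1.2875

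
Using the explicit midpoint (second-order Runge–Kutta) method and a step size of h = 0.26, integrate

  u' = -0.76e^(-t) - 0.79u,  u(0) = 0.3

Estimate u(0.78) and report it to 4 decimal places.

Midpoint: k1 = f(t_n, u_n); k2 = f(t_n + h/2, u_n + (h/2)·k1); u_{n+1} = u_n + h·k2.
t=0.000000, u=0.300000:
  k1 = f(0.000000, 0.300000) = -0.997000
  k2 = f(0.130000, 0.170390) = -0.801961
  u ← 0.300000 + 0.26·(-0.801961) = 0.091490
t=0.260000, u=0.091490:
  k1 = f(0.260000, 0.091490) = -0.658276
  k2 = f(0.390000, 0.005914) = -0.519236
  u ← 0.091490 + 0.26·(-0.519236) = -0.043511
t=0.520000, u=-0.043511:
  k1 = f(0.520000, -0.043511) = -0.417462
  k2 = f(0.650000, -0.097781) = -0.319508
  u ← -0.043511 + 0.26·(-0.319508) = -0.126583
u(0.78) ≈ -0.1266

-0.1266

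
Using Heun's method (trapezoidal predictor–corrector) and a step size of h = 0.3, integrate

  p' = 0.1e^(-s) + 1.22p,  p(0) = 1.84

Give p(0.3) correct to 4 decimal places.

Heun: k1 = f(s_n, p_n); k2 = f(s_n + h, p_n + h·k1); p_{n+1} = p_n + (h/2)·(k1 + k2).
s=0.000000, p=1.840000:
  k1 = f(0.000000, 1.840000) = 2.344800
  k2 = f(0.300000, 2.543440) = 3.177079
  p ← 1.840000 + (0.3/2)·(2.344800 + 3.177079) = 2.668282
p(0.3) ≈ 2.6683

2.6683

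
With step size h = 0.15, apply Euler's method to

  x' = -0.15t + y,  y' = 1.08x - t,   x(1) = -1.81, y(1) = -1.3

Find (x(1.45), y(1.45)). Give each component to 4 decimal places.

-2.6807, -2.8142

Euler on (x,y): x_{n+1} = x_n + h·x', y_{n+1} = y_n + h·y'.
1.000000: (-1.810000, -1.300000); f=(-1.450000, -2.954800) → (-2.027500, -1.743220)
1.150000: (-2.027500, -1.743220); f=(-1.915720, -3.339700) → (-2.314858, -2.244175)
1.300000: (-2.314858, -2.244175); f=(-2.439175, -3.800047) → (-2.680734, -2.814182)
(x(1.45), y(1.45)) ≈ (-2.6807, -2.8142)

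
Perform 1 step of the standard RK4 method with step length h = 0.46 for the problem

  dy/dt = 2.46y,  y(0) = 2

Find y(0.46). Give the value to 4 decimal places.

6.1634

RK4: k1 = f(t_n, y_n); k2 = f(t_n + h/2, y_n + (h/2)·k1); k3 = f(t_n + h/2, y_n + (h/2)·k2); k4 = f(t_n + h, y_n + h·k3); y_{n+1} = y_n + (h/6)·(k1 + 2k2 + 2k3 + k4).
t=0.000000, y=2.000000:
  k1 = f(0.000000, 2.000000) = 4.920000
  k2 = f(0.230000, 3.131600) = 7.703736
  k3 = f(0.230000, 3.771859) = 9.278774
  k4 = f(0.460000, 6.268236) = 15.419860
  y ← 2.000000 + (0.46/6)·(k1 + 2k2 + 2k3 + k4) = 6.163374
y(0.46) ≈ 6.1634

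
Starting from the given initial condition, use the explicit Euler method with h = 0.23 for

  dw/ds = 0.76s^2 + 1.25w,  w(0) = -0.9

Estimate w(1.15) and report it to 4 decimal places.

-2.8479

Euler: w_{n+1} = w_n + h·f(s_n, w_n).
s=0.000000, w=-0.900000: f=-1.125000 → w ← -0.900000 + 0.23·(-1.125000) = -1.158750
s=0.230000, w=-1.158750: f=-1.408233 → w ← -1.158750 + 0.23·(-1.408233) = -1.482644
s=0.460000, w=-1.482644: f=-1.692489 → w ← -1.482644 + 0.23·(-1.692489) = -1.871916
s=0.690000, w=-1.871916: f=-1.978059 → w ← -1.871916 + 0.23·(-1.978059) = -2.326870
s=0.920000, w=-2.326870: f=-2.265323 → w ← -2.326870 + 0.23·(-2.265323) = -2.847894
w(1.15) ≈ -2.8479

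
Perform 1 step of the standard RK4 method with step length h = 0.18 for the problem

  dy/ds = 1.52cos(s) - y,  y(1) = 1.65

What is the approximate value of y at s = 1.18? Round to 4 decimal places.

RK4: k1 = f(s_n, y_n); k2 = f(s_n + h/2, y_n + (h/2)·k1); k3 = f(s_n + h/2, y_n + (h/2)·k2); k4 = f(s_n + h, y_n + h·k3); y_{n+1} = y_n + (h/6)·(k1 + 2k2 + 2k3 + k4).
s=1.000000, y=1.650000:
  k1 = f(1.000000, 1.650000) = -0.828740
  k2 = f(1.090000, 1.575413) = -0.872436
  k3 = f(1.090000, 1.571481) = -0.868503
  k4 = f(1.180000, 1.493669) = -0.914664
  y ← 1.650000 + (0.18/6)·(k1 + 2k2 + 2k3 + k4) = 1.493242
y(1.18) ≈ 1.4932

1.4932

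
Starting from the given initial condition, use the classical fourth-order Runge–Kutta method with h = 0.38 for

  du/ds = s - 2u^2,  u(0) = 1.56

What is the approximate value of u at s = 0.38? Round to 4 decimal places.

RK4: k1 = f(s_n, u_n); k2 = f(s_n + h/2, u_n + (h/2)·k1); k3 = f(s_n + h/2, u_n + (h/2)·k2); k4 = f(s_n + h, u_n + h·k3); u_{n+1} = u_n + (h/6)·(k1 + 2k2 + 2k3 + k4).
s=0.000000, u=1.560000:
  k1 = f(0.000000, 1.560000) = -4.867200
  k2 = f(0.190000, 0.635232) = -0.617039
  k3 = f(0.190000, 1.442763) = -3.973127
  k4 = f(0.380000, 0.050212) = 0.374958
  u ← 1.560000 + (0.38/6)·(k1 + 2k2 + 2k3 + k4) = 0.694070
u(0.38) ≈ 0.6941

0.6941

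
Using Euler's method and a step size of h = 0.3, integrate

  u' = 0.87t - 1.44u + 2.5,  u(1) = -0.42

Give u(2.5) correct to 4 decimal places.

2.6886

Euler: u_{n+1} = u_n + h·f(t_n, u_n).
t=1.000000, u=-0.420000: f=3.974800 → u ← -0.420000 + 0.3·3.974800 = 0.772440
t=1.300000, u=0.772440: f=2.518686 → u ← 0.772440 + 0.3·2.518686 = 1.528046
t=1.600000, u=1.528046: f=1.691614 → u ← 1.528046 + 0.3·1.691614 = 2.035530
t=1.900000, u=2.035530: f=1.221837 → u ← 2.035530 + 0.3·1.221837 = 2.402081
t=2.200000, u=2.402081: f=0.955003 → u ← 2.402081 + 0.3·0.955003 = 2.688582
u(2.5) ≈ 2.6886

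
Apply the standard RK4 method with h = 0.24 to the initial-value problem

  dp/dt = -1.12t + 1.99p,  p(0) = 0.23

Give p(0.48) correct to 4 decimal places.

RK4: k1 = f(t_n, p_n); k2 = f(t_n + h/2, p_n + (h/2)·k1); k3 = f(t_n + h/2, p_n + (h/2)·k2); k4 = f(t_n + h, p_n + h·k3); p_{n+1} = p_n + (h/6)·(k1 + 2k2 + 2k3 + k4).
t=0.000000, p=0.230000:
  k1 = f(0.000000, 0.230000) = 0.457700
  k2 = f(0.120000, 0.284924) = 0.432599
  k3 = f(0.120000, 0.281912) = 0.426605
  k4 = f(0.240000, 0.332385) = 0.392646
  p ← 0.230000 + (0.24/6)·(k1 + 2k2 + 2k3 + k4) = 0.332750
t=0.240000, p=0.332750:
  k1 = f(0.240000, 0.332750) = 0.393373
  k2 = f(0.360000, 0.379955) = 0.352910
  k3 = f(0.360000, 0.375099) = 0.343248
  k4 = f(0.480000, 0.415130) = 0.288508
  p ← 0.332750 + (0.24/6)·(k1 + 2k2 + 2k3 + k4) = 0.415718
p(0.48) ≈ 0.4157

0.4157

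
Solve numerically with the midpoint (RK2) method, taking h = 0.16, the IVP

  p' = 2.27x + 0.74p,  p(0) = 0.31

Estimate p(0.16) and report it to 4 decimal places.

Midpoint: k1 = f(x_n, p_n); k2 = f(x_n + h/2, p_n + (h/2)·k1); p_{n+1} = p_n + h·k2.
x=0.000000, p=0.310000:
  k1 = f(0.000000, 0.310000) = 0.229400
  k2 = f(0.080000, 0.328352) = 0.424580
  p ← 0.310000 + 0.16·0.424580 = 0.377933
p(0.16) ≈ 0.3779

0.3779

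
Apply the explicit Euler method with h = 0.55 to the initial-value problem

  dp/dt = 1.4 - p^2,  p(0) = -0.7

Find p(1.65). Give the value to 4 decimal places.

Euler: p_{n+1} = p_n + h·f(t_n, p_n).
t=0.000000, p=-0.700000: f=0.910000 → p ← -0.700000 + 0.55·0.910000 = -0.199500
t=0.550000, p=-0.199500: f=1.360200 → p ← -0.199500 + 0.55·1.360200 = 0.548610
t=1.100000, p=0.548610: f=1.099027 → p ← 0.548610 + 0.55·1.099027 = 1.153075
p(1.65) ≈ 1.1531

1.1531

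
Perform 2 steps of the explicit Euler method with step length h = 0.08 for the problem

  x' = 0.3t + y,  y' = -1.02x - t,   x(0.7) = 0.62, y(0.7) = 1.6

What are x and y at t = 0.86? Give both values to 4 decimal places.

0.9030, 1.3686

Euler on (x,y): x_{n+1} = x_n + h·x', y_{n+1} = y_n + h·y'.
0.700000: (0.620000, 1.600000); f=(1.810000, -1.332400) → (0.764800, 1.493408)
0.780000: (0.764800, 1.493408); f=(1.727408, -1.560096) → (0.902993, 1.368600)
(x(0.86), y(0.86)) ≈ (0.9030, 1.3686)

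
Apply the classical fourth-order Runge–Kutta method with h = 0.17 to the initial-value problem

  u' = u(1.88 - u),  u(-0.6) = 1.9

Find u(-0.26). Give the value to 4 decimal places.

1.8905

RK4: k1 = f(t_n, u_n); k2 = f(t_n + h/2, u_n + (h/2)·k1); k3 = f(t_n + h/2, u_n + (h/2)·k2); k4 = f(t_n + h, u_n + h·k3); u_{n+1} = u_n + (h/6)·(k1 + 2k2 + 2k3 + k4).
t=-0.600000, u=1.900000:
  k1 = f(-0.600000, 1.900000) = -0.038000
  k2 = f(-0.515000, 1.896770) = -0.031809
  k3 = f(-0.515000, 1.897296) = -0.032816
  k4 = f(-0.430000, 1.894421) = -0.027320
  u ← 1.900000 + (0.17/6)·(k1 + 2k2 + 2k3 + k4) = 1.894487
t=-0.430000, u=1.894487:
  k1 = f(-0.430000, 1.894487) = -0.027446
  k2 = f(-0.345000, 1.892154) = -0.022998
  k3 = f(-0.345000, 1.892532) = -0.023718
  k4 = f(-0.260000, 1.890455) = -0.019765
  u ← 1.894487 + (0.17/6)·(k1 + 2k2 + 2k3 + k4) = 1.890502
u(-0.26) ≈ 1.8905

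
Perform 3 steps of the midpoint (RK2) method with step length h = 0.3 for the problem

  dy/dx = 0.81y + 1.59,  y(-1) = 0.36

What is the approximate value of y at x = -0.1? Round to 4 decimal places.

Midpoint: k1 = f(x_n, y_n); k2 = f(x_n + h/2, y_n + (h/2)·k1); y_{n+1} = y_n + h·k2.
x=-1.000000, y=0.360000:
  k1 = f(-1.000000, 0.360000) = 1.881600
  k2 = f(-0.850000, 0.642240) = 2.110214
  y ← 0.360000 + 0.3·2.110214 = 0.993064
x=-0.700000, y=0.993064:
  k1 = f(-0.700000, 0.993064) = 2.394382
  k2 = f(-0.550000, 1.352222) = 2.685300
  y ← 0.993064 + 0.3·2.685300 = 1.798654
x=-0.400000, y=1.798654:
  k1 = f(-0.400000, 1.798654) = 3.046910
  k2 = f(-0.250000, 2.255691) = 3.417109
  y ← 1.798654 + 0.3·3.417109 = 2.823787
y(-0.1) ≈ 2.8238

2.8238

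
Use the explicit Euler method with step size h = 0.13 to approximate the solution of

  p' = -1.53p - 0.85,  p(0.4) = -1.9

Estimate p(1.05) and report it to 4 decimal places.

-0.9991

Euler: p_{n+1} = p_n + h·f(x_n, p_n).
x=0.400000, p=-1.900000: f=2.057000 → p ← -1.900000 + 0.13·2.057000 = -1.632590
x=0.530000, p=-1.632590: f=1.647863 → p ← -1.632590 + 0.13·1.647863 = -1.418368
x=0.660000, p=-1.418368: f=1.320103 → p ← -1.418368 + 0.13·1.320103 = -1.246754
x=0.790000, p=-1.246754: f=1.057534 → p ← -1.246754 + 0.13·1.057534 = -1.109275
x=0.920000, p=-1.109275: f=0.847191 → p ← -1.109275 + 0.13·0.847191 = -0.999140
p(1.05) ≈ -0.9991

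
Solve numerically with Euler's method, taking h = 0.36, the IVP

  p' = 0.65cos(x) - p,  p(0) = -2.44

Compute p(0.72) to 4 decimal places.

-0.6307

Euler: p_{n+1} = p_n + h·f(x_n, p_n).
x=0.000000, p=-2.440000: f=3.090000 → p ← -2.440000 + 0.36·3.090000 = -1.327600
x=0.360000, p=-1.327600: f=1.935933 → p ← -1.327600 + 0.36·1.935933 = -0.630664
p(0.72) ≈ -0.6307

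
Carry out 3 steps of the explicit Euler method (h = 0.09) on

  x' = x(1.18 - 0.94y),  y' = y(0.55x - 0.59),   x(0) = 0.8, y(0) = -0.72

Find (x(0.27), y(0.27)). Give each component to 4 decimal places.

1.2696, -0.7060

Euler on (x,y): x_{n+1} = x_n + h·x', y_{n+1} = y_n + h·y'.
0.000000: (0.800000, -0.720000); f=(1.485440, 0.108000) → (0.933690, -0.710280)
0.090000: (0.933690, -0.710280); f=(1.725144, 0.054316) → (1.088953, -0.705392)
0.180000: (1.088953, -0.705392); f=(2.007014, -0.006295) → (1.269584, -0.705958)
(x(0.27), y(0.27)) ≈ (1.2696, -0.7060)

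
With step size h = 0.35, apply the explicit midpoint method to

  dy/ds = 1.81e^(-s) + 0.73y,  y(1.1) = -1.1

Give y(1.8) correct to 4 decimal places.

-1.4188

Midpoint: k1 = f(s_n, y_n); k2 = f(s_n + h/2, y_n + (h/2)·k1); y_{n+1} = y_n + h·k2.
s=1.100000, y=-1.100000:
  k1 = f(1.100000, -1.100000) = -0.200503
  k2 = f(1.275000, -1.135088) = -0.322844
  y ← -1.100000 + 0.35·(-0.322844) = -1.212995
s=1.450000, y=-1.212995:
  k1 = f(1.450000, -1.212995) = -0.460914
  k2 = f(1.625000, -1.293656) = -0.587958
  y ← -1.212995 + 0.35·(-0.587958) = -1.418781
y(1.8) ≈ -1.4188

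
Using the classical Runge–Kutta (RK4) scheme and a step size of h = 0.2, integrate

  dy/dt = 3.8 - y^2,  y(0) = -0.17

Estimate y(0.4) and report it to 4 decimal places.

RK4: k1 = f(t_n, y_n); k2 = f(t_n + h/2, y_n + (h/2)·k1); k3 = f(t_n + h/2, y_n + (h/2)·k2); k4 = f(t_n + h, y_n + h·k3); y_{n+1} = y_n + (h/6)·(k1 + 2k2 + 2k3 + k4).
t=0.000000, y=-0.170000:
  k1 = f(0.000000, -0.170000) = 3.771100
  k2 = f(0.100000, 0.207110) = 3.757105
  k3 = f(0.100000, 0.205711) = 3.757683
  k4 = f(0.200000, 0.581537) = 3.461815
  y ← -0.170000 + (0.2/6)·(k1 + 2k2 + 2k3 + k4) = 0.572083
t=0.200000, y=0.572083:
  k1 = f(0.200000, 0.572083) = 3.472721
  k2 = f(0.300000, 0.919355) = 2.954786
  k3 = f(0.300000, 0.867562) = 3.047337
  k4 = f(0.400000, 1.181550) = 2.403939
  y ← 0.572083 + (0.2/6)·(k1 + 2k2 + 2k3 + k4) = 1.168113
y(0.4) ≈ 1.1681

1.1681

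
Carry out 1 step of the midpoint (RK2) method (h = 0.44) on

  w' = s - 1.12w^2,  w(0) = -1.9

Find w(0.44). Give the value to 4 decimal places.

Midpoint: k1 = f(s_n, w_n); k2 = f(s_n + h/2, w_n + (h/2)·k1); w_{n+1} = w_n + h·k2.
s=0.000000, w=-1.900000:
  k1 = f(0.000000, -1.900000) = -4.043200
  k2 = f(0.220000, -2.789504) = -8.495092
  w ← -1.900000 + 0.44·(-8.495092) = -5.637841
w(0.44) ≈ -5.6378

-5.6378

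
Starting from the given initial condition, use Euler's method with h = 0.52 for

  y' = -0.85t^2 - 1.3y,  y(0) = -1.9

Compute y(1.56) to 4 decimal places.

Euler: y_{n+1} = y_n + h·f(t_n, y_n).
t=0.000000, y=-1.900000: f=2.470000 → y ← -1.900000 + 0.52·2.470000 = -0.615600
t=0.520000, y=-0.615600: f=0.570440 → y ← -0.615600 + 0.52·0.570440 = -0.318971
t=1.040000, y=-0.318971: f=-0.504697 → y ← -0.318971 + 0.52·(-0.504697) = -0.581414
y(1.56) ≈ -0.5814

-0.5814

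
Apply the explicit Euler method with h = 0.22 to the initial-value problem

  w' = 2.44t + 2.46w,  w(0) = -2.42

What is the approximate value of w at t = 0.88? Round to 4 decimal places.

-12.6549

Euler: w_{n+1} = w_n + h·f(t_n, w_n).
t=0.000000, w=-2.420000: f=-5.953200 → w ← -2.420000 + 0.22·(-5.953200) = -3.729704
t=0.220000, w=-3.729704: f=-8.638272 → w ← -3.729704 + 0.22·(-8.638272) = -5.630124
t=0.440000, w=-5.630124: f=-12.776505 → w ← -5.630124 + 0.22·(-12.776505) = -8.440955
t=0.660000, w=-8.440955: f=-19.154349 → w ← -8.440955 + 0.22·(-19.154349) = -12.654912
w(0.88) ≈ -12.6549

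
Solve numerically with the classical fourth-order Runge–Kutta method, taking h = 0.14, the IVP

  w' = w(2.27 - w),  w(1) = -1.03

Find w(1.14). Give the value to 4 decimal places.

RK4: k1 = f(x_n, w_n); k2 = f(x_n + h/2, w_n + (h/2)·k1); k3 = f(x_n + h/2, w_n + (h/2)·k2); k4 = f(x_n + h, w_n + h·k3); w_{n+1} = w_n + (h/6)·(k1 + 2k2 + 2k3 + k4).
x=1.000000, w=-1.030000:
  k1 = f(1.000000, -1.030000) = -3.399000
  k2 = f(1.070000, -1.267930) = -4.485848
  k3 = f(1.070000, -1.344009) = -4.857262
  k4 = f(1.140000, -1.710017) = -6.805895
  w ← -1.030000 + (0.14/6)·(k1 + 2k2 + 2k3 + k4) = -1.704126
w(1.14) ≈ -1.7041

-1.7041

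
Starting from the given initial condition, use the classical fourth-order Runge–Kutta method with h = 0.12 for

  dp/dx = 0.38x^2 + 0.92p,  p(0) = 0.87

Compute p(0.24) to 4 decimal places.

1.0868

RK4: k1 = f(x_n, p_n); k2 = f(x_n + h/2, p_n + (h/2)·k1); k3 = f(x_n + h/2, p_n + (h/2)·k2); k4 = f(x_n + h, p_n + h·k3); p_{n+1} = p_n + (h/6)·(k1 + 2k2 + 2k3 + k4).
x=0.000000, p=0.870000:
  k1 = f(0.000000, 0.870000) = 0.800400
  k2 = f(0.060000, 0.918024) = 0.845950
  k3 = f(0.060000, 0.920757) = 0.848464
  k4 = f(0.120000, 0.971816) = 0.899542
  p ← 0.870000 + (0.12/6)·(k1 + 2k2 + 2k3 + k4) = 0.971775
x=0.120000, p=0.971775:
  k1 = f(0.120000, 0.971775) = 0.899505
  k2 = f(0.180000, 1.025746) = 0.955998
  k3 = f(0.180000, 1.029135) = 0.959116
  k4 = f(0.240000, 1.086869) = 1.021808
  p ← 0.971775 + (0.12/6)·(k1 + 2k2 + 2k3 + k4) = 1.086806
p(0.24) ≈ 1.0868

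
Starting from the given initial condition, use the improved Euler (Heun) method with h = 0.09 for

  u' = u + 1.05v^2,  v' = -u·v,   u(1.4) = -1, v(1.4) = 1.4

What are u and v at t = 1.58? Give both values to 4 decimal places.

Heun on (u,v): k1 = f(t_n, state_n); k2 = f(t_n + h, state_n + h·k1); state_{n+1} = state_n + (h/2)·(k1 + k2).
1.400000: (-1.000000, 1.400000)
  k1 = (1.058000, 1.400000)
  predictor → (-0.904780, 1.526000)
  k2 = (1.540330, 1.380694)
  → (-0.883075, 1.525131)
1.490000: (-0.883075, 1.525131)
  k1 = (1.559251, 1.346806)
  predictor → (-0.742743, 1.646344)
  k2 = (2.103228, 1.222810)
  → (-0.718264, 1.640764)
(u(1.58), v(1.58)) ≈ (-0.7183, 1.6408)

-0.7183, 1.6408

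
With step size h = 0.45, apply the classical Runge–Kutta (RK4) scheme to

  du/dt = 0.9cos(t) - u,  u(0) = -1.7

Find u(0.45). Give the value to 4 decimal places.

-0.7704

RK4: k1 = f(t_n, u_n); k2 = f(t_n + h/2, u_n + (h/2)·k1); k3 = f(t_n + h/2, u_n + (h/2)·k2); k4 = f(t_n + h, u_n + h·k3); u_{n+1} = u_n + (h/6)·(k1 + 2k2 + 2k3 + k4).
t=0.000000, u=-1.700000:
  k1 = f(0.000000, -1.700000) = 2.600000
  k2 = f(0.225000, -1.115000) = 1.992315
  k3 = f(0.225000, -1.251729) = 2.129044
  k4 = f(0.450000, -0.741930) = 1.552333
  u ← -1.700000 + (0.45/6)·(k1 + 2k2 + 2k3 + k4) = -0.770371
u(0.45) ≈ -0.7704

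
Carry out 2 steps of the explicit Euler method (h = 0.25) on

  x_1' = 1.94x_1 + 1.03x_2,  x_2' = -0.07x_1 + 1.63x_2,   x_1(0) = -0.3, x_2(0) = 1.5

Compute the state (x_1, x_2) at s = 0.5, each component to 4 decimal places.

Euler on (x_1,x_2): x_1_{n+1} = x_1_n + h·x_1', x_2_{n+1} = x_2_n + h·x_2'.
0.000000: (-0.300000, 1.500000); f=(0.963000, 2.466000) → (-0.059250, 2.116500)
0.250000: (-0.059250, 2.116500); f=(2.065050, 3.454042) → (0.457012, 2.980011)
(x_1(0.5), x_2(0.5)) ≈ (0.4570, 2.9800)

0.4570, 2.9800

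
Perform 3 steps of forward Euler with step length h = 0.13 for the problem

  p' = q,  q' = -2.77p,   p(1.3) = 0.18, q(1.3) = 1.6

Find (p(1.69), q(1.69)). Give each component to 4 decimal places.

0.7690, 1.1839

Euler on (p,q): p_{n+1} = p_n + h·p', q_{n+1} = q_n + h·q'.
1.300000: (0.180000, 1.600000); f=(1.600000, -0.498600) → (0.388000, 1.535182)
1.430000: (0.388000, 1.535182); f=(1.535182, -1.074760) → (0.587574, 1.395463)
1.560000: (0.587574, 1.395463); f=(1.395463, -1.627579) → (0.768984, 1.183878)
(p(1.69), q(1.69)) ≈ (0.7690, 1.1839)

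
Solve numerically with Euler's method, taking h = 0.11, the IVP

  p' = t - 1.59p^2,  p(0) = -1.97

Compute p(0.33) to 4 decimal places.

-6.4506

Euler: p_{n+1} = p_n + h·f(t_n, p_n).
t=0.000000, p=-1.970000: f=-6.170631 → p ← -1.970000 + 0.11·(-6.170631) = -2.648769
t=0.110000, p=-2.648769: f=-11.045407 → p ← -2.648769 + 0.11·(-11.045407) = -3.863764
t=0.220000, p=-3.863764: f=-23.516591 → p ← -3.863764 + 0.11·(-23.516591) = -6.450589
p(0.33) ≈ -6.4506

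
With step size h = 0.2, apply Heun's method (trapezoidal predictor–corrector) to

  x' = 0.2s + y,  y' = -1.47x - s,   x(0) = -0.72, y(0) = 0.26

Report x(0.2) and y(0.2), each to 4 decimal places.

Heun on (x,y): k1 = f(s_n, state_n); k2 = f(s_n + h, state_n + h·k1); state_{n+1} = state_n + (h/2)·(k1 + k2).
0.000000: (-0.720000, 0.260000)
  k1 = (0.260000, 1.058400)
  predictor → (-0.668000, 0.471680)
  k2 = (0.511680, 0.781960)
  → (-0.642832, 0.444036)
(x(0.2), y(0.2)) ≈ (-0.6428, 0.4440)

-0.6428, 0.4440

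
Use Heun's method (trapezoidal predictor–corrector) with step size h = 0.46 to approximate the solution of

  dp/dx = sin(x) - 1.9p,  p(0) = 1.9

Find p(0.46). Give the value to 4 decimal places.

Heun: k1 = f(x_n, p_n); k2 = f(x_n + h, p_n + h·k1); p_{n+1} = p_n + (h/2)·(k1 + k2).
x=0.000000, p=1.900000:
  k1 = f(0.000000, 1.900000) = -3.610000
  k2 = f(0.460000, 0.239400) = -0.010912
  p ← 1.900000 + (0.46/2)·(-3.610000 + (-0.010912)) = 1.067190
p(0.46) ≈ 1.0672

1.0672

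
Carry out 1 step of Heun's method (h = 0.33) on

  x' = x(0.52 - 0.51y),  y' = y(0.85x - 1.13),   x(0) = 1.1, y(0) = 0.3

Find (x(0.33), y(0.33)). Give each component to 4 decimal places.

1.2433, 0.2866

Heun on (x,y): k1 = f(t_n, state_n); k2 = f(t_n + h, state_n + h·k1); state_{n+1} = state_n + (h/2)·(k1 + k2).
0.000000: (1.100000, 0.300000)
  k1 = (0.403700, -0.058500)
  predictor → (1.233221, 0.280695)
  k2 = (0.464734, -0.022950)
  → (1.243292, 0.286561)
(x(0.33), y(0.33)) ≈ (1.2433, 0.2866)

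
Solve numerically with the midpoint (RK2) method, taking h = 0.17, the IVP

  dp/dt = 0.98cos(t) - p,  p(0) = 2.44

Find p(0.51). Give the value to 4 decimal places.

1.8404

Midpoint: k1 = f(t_n, p_n); k2 = f(t_n + h/2, p_n + (h/2)·k1); p_{n+1} = p_n + h·k2.
t=0.000000, p=2.440000:
  k1 = f(0.000000, 2.440000) = -1.460000
  k2 = f(0.085000, 2.315900) = -1.339438
  p ← 2.440000 + 0.17·(-1.339438) = 2.212296
t=0.170000, p=2.212296:
  k1 = f(0.170000, 2.212296) = -1.246422
  k2 = f(0.255000, 2.106350) = -1.158040
  p ← 2.212296 + 0.17·(-1.158040) = 2.015429
t=0.340000, p=2.015429:
  k1 = f(0.340000, 2.015429) = -1.091529
  k2 = f(0.425000, 1.922649) = -1.029831
  p ← 2.015429 + 0.17·(-1.029831) = 1.840358
p(0.51) ≈ 1.8404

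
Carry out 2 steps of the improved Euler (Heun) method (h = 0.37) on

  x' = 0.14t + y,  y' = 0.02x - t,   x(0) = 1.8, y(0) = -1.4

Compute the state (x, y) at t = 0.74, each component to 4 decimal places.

Heun on (x,y): k1 = f(t_n, state_n); k2 = f(t_n + h, state_n + h·k1); state_{n+1} = state_n + (h/2)·(k1 + k2).
0.000000: (1.800000, -1.400000)
  k1 = (-1.400000, 0.036000)
  predictor → (1.282000, -1.386680)
  k2 = (-1.334880, -0.344360)
  → (1.294047, -1.457047)
0.370000: (1.294047, -1.457047)
  k1 = (-1.405247, -0.344119)
  predictor → (0.774106, -1.584371)
  k2 = (-1.480771, -0.724518)
  → (0.760134, -1.654744)
(x(0.74), y(0.74)) ≈ (0.7601, -1.6547)

0.7601, -1.6547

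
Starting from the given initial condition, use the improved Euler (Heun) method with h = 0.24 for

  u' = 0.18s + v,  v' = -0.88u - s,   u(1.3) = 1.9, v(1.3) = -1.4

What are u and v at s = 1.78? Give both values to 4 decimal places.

Heun on (u,v): k1 = f(s_n, state_n); k2 = f(s_n + h, state_n + h·k1); state_{n+1} = state_n + (h/2)·(k1 + k2).
1.300000: (1.900000, -1.400000)
  k1 = (-1.166000, -2.972000)
  predictor → (1.620160, -2.113280)
  k2 = (-1.836080, -2.965741)
  → (1.539750, -2.112529)
1.540000: (1.539750, -2.112529)
  k1 = (-1.835329, -2.894980)
  predictor → (1.099271, -2.807324)
  k2 = (-2.486924, -2.747359)
  → (1.021080, -2.789610)
(u(1.78), v(1.78)) ≈ (1.0211, -2.7896)

1.0211, -2.7896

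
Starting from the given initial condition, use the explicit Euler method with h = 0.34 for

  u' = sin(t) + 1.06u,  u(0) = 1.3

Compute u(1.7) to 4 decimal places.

7.4650

Euler: u_{n+1} = u_n + h·f(t_n, u_n).
t=0.000000, u=1.300000: f=1.378000 → u ← 1.300000 + 0.34·1.378000 = 1.768520
t=0.340000, u=1.768520: f=2.208118 → u ← 1.768520 + 0.34·2.208118 = 2.519280
t=0.680000, u=2.519280: f=3.299230 → u ← 2.519280 + 0.34·3.299230 = 3.641018
t=1.020000, u=3.641018: f=4.711588 → u ← 3.641018 + 0.34·4.711588 = 5.242958
t=1.360000, u=5.242958: f=6.535400 → u ← 5.242958 + 0.34·6.535400 = 7.464994
u(1.7) ≈ 7.4650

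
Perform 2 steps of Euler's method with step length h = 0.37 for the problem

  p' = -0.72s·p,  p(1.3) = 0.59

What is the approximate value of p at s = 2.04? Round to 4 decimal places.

Euler: p_{n+1} = p_n + h·f(s_n, p_n).
s=1.300000, p=0.590000: f=-0.552240 → p ← 0.590000 + 0.37·(-0.552240) = 0.385671
s=1.670000, p=0.385671: f=-0.463731 → p ← 0.385671 + 0.37·(-0.463731) = 0.214091
p(2.04) ≈ 0.2141

0.2141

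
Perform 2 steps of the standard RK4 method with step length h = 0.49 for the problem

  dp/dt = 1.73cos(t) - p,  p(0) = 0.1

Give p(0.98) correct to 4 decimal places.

RK4: k1 = f(t_n, p_n); k2 = f(t_n + h/2, p_n + (h/2)·k1); k3 = f(t_n + h/2, p_n + (h/2)·k2); k4 = f(t_n + h, p_n + h·k3); p_{n+1} = p_n + (h/6)·(k1 + 2k2 + 2k3 + k4).
t=0.000000, p=0.100000:
  k1 = f(0.000000, 0.100000) = 1.630000
  k2 = f(0.245000, 0.499350) = 1.178988
  k3 = f(0.245000, 0.388852) = 1.289486
  k4 = f(0.490000, 0.731848) = 0.794588
  p ← 0.100000 + (0.49/6)·(k1 + 2k2 + 2k3 + k4) = 0.701192
t=0.490000, p=0.701192:
  k1 = f(0.490000, 0.701192) = 0.825244
  k2 = f(0.735000, 0.903377) = 0.379990
  k3 = f(0.735000, 0.794290) = 0.489078
  k4 = f(0.980000, 0.940840) = 0.022809
  p ← 0.701192 + (0.49/6)·(k1 + 2k2 + 2k3 + k4) = 0.912397
p(0.98) ≈ 0.9124

0.9124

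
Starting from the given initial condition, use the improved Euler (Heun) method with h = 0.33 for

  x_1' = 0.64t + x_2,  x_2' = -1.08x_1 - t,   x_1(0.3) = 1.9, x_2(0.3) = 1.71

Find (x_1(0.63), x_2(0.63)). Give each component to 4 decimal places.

Heun on (x_1,x_2): k1 = f(t_n, state_n); k2 = f(t_n + h, state_n + h·k1); state_{n+1} = state_n + (h/2)·(k1 + k2).
0.300000: (1.900000, 1.710000)
  k1 = (1.902000, -2.352000)
  predictor → (2.527660, 0.933840)
  k2 = (1.337040, -3.359873)
  → (2.434442, 0.767541)
(x_1(0.63), x_2(0.63)) ≈ (2.4344, 0.7675)

2.4344, 0.7675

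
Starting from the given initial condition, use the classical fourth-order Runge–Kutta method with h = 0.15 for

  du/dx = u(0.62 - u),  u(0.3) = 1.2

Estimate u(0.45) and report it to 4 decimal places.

1.1080

RK4: k1 = f(x_n, u_n); k2 = f(x_n + h/2, u_n + (h/2)·k1); k3 = f(x_n + h/2, u_n + (h/2)·k2); k4 = f(x_n + h, u_n + h·k3); u_{n+1} = u_n + (h/6)·(k1 + 2k2 + 2k3 + k4).
x=0.300000, u=1.200000:
  k1 = f(0.300000, 1.200000) = -0.696000
  k2 = f(0.375000, 1.147800) = -0.605809
  k3 = f(0.375000, 1.154564) = -0.617189
  k4 = f(0.450000, 1.107422) = -0.539781
  u ← 1.200000 + (0.15/6)·(k1 + 2k2 + 2k3 + k4) = 1.107956
u(0.45) ≈ 1.1080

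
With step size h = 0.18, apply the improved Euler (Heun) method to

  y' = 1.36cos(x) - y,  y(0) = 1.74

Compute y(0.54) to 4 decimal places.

Heun: k1 = f(x_n, y_n); k2 = f(x_n + h, y_n + h·k1); y_{n+1} = y_n + (h/2)·(k1 + k2).
x=0.000000, y=1.740000:
  k1 = f(0.000000, 1.740000) = -0.380000
  k2 = f(0.180000, 1.671600) = -0.333573
  y ← 1.740000 + (0.18/2)·(-0.380000 + (-0.333573)) = 1.675778
x=0.180000, y=1.675778:
  k1 = f(0.180000, 1.675778) = -0.337751
  k2 = f(0.360000, 1.614983) = -0.342164
  y ← 1.675778 + (0.18/2)·(-0.337751 + (-0.342164)) = 1.614586
x=0.360000, y=1.614586:
  k1 = f(0.360000, 1.614586) = -0.341766
  k2 = f(0.540000, 1.553068) = -0.386584
  y ← 1.614586 + (0.18/2)·(-0.341766 + (-0.386584)) = 1.549035
y(0.54) ≈ 1.5490

1.5490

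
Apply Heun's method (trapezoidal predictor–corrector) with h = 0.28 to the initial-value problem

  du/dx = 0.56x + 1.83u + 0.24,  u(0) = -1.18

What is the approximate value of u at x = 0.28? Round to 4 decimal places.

-1.8332

Heun: k1 = f(x_n, u_n); k2 = f(x_n + h, u_n + h·k1); u_{n+1} = u_n + (h/2)·(k1 + k2).
x=0.000000, u=-1.180000:
  k1 = f(0.000000, -1.180000) = -1.919400
  k2 = f(0.280000, -1.717432) = -2.746101
  u ← -1.180000 + (0.28/2)·(-1.919400 + (-2.746101)) = -1.833170
u(0.28) ≈ -1.8332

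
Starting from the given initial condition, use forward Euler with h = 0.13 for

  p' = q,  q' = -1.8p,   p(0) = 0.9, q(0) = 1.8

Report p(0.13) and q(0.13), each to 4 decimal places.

Euler on (p,q): p_{n+1} = p_n + h·p', q_{n+1} = q_n + h·q'.
0.000000: (0.900000, 1.800000); f=(1.800000, -1.620000) → (1.134000, 1.589400)
(p(0.13), q(0.13)) ≈ (1.1340, 1.5894)

1.1340, 1.5894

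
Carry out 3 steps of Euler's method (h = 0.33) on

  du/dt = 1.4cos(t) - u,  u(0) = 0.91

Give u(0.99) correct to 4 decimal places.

Euler: u_{n+1} = u_n + h·f(t_n, u_n).
t=0.000000, u=0.910000: f=0.490000 → u ← 0.910000 + 0.33·0.490000 = 1.071700
t=0.330000, u=1.071700: f=0.252759 → u ← 1.071700 + 0.33·0.252759 = 1.155111
t=0.660000, u=1.155111: f=-0.049121 → u ← 1.155111 + 0.33·(-0.049121) = 1.138900
u(0.99) ≈ 1.1389

1.1389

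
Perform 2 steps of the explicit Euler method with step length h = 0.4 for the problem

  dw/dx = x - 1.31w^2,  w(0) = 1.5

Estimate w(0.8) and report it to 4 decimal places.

0.4270

Euler: w_{n+1} = w_n + h·f(x_n, w_n).
x=0.000000, w=1.500000: f=-2.947500 → w ← 1.500000 + 0.4·(-2.947500) = 0.321000
x=0.400000, w=0.321000: f=0.265016 → w ← 0.321000 + 0.4·0.265016 = 0.427007
w(0.8) ≈ 0.4270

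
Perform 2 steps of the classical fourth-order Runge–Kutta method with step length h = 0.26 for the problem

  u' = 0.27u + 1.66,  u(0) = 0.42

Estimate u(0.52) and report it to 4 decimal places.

1.4100

RK4: k1 = f(t_n, u_n); k2 = f(t_n + h/2, u_n + (h/2)·k1); k3 = f(t_n + h/2, u_n + (h/2)·k2); k4 = f(t_n + h, u_n + h·k3); u_{n+1} = u_n + (h/6)·(k1 + 2k2 + 2k3 + k4).
t=0.000000, u=0.420000:
  k1 = f(0.000000, 0.420000) = 1.773400
  k2 = f(0.130000, 0.650542) = 1.835646
  k3 = f(0.130000, 0.658634) = 1.837831
  k4 = f(0.260000, 0.897836) = 1.902416
  u ← 0.420000 + (0.26/6)·(k1 + 2k2 + 2k3 + k4) = 0.897653
t=0.260000, u=0.897653:
  k1 = f(0.260000, 0.897653) = 1.902366
  k2 = f(0.390000, 1.144961) = 1.969139
  k3 = f(0.390000, 1.153642) = 1.971483
  k4 = f(0.520000, 1.410239) = 2.040765
  u ← 0.897653 + (0.26/6)·(k1 + 2k2 + 2k3 + k4) = 1.410043
u(0.52) ≈ 1.4100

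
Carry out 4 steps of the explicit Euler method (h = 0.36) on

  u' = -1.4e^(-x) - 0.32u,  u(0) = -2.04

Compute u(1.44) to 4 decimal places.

-2.2629

Euler: u_{n+1} = u_n + h·f(x_n, u_n).
x=0.000000, u=-2.040000: f=-0.747200 → u ← -2.040000 + 0.36·(-0.747200) = -2.308992
x=0.360000, u=-2.308992: f=-0.237869 → u ← -2.308992 + 0.36·(-0.237869) = -2.394625
x=0.720000, u=-2.394625: f=0.084827 → u ← -2.394625 + 0.36·0.084827 = -2.364087
x=1.080000, u=-2.364087: f=0.281074 → u ← -2.364087 + 0.36·0.281074 = -2.262901
u(1.44) ≈ -2.2629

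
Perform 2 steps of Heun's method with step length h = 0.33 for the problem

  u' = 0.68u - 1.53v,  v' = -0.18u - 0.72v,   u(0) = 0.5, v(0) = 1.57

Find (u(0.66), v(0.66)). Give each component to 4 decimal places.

-0.8158, 1.0044

Heun on (u,v): k1 = f(t_n, state_n); k2 = f(t_n + h, state_n + h·k1); state_{n+1} = state_n + (h/2)·(k1 + k2).
0.000000: (0.500000, 1.570000)
  k1 = (-2.062100, -1.220400)
  predictor → (-0.180493, 1.167268)
  k2 = (-1.908655, -0.807944)
  → (-0.155175, 1.235323)
0.330000: (-0.155175, 1.235323)
  k1 = (-1.995563, -0.861501)
  predictor → (-0.813710, 0.951028)
  k2 = (-2.008396, -0.538272)
  → (-0.815828, 1.004361)
(u(0.66), v(0.66)) ≈ (-0.8158, 1.0044)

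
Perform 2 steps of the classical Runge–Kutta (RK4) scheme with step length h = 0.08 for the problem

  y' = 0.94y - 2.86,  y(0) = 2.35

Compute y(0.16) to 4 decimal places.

2.2376

RK4: k1 = f(x_n, y_n); k2 = f(x_n + h/2, y_n + (h/2)·k1); k3 = f(x_n + h/2, y_n + (h/2)·k2); k4 = f(x_n + h, y_n + h·k3); y_{n+1} = y_n + (h/6)·(k1 + 2k2 + 2k3 + k4).
x=0.000000, y=2.350000:
  k1 = f(0.000000, 2.350000) = -0.651000
  k2 = f(0.040000, 2.323960) = -0.675478
  k3 = f(0.040000, 2.322981) = -0.676398
  k4 = f(0.080000, 2.295888) = -0.701865
  y ← 2.350000 + (0.08/6)·(k1 + 2k2 + 2k3 + k4) = 2.295912
x=0.080000, y=2.295912:
  k1 = f(0.080000, 2.295912) = -0.701843
  k2 = f(0.120000, 2.267838) = -0.728232
  k3 = f(0.120000, 2.266782) = -0.729224
  k4 = f(0.160000, 2.237574) = -0.756681
  y ← 2.295912 + (0.08/6)·(k1 + 2k2 + 2k3 + k4) = 2.237599
y(0.16) ≈ 2.2376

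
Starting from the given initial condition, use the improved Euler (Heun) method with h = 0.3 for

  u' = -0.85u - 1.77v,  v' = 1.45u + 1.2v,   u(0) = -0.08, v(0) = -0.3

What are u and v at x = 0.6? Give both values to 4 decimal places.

Heun on (u,v): k1 = f(x_n, state_n); k2 = f(x_n + h, state_n + h·k1); state_{n+1} = state_n + (h/2)·(k1 + k2).
0.000000: (-0.080000, -0.300000)
  k1 = (0.599000, -0.476000)
  predictor → (0.099700, -0.442800)
  k2 = (0.699011, -0.386795)
  → (0.114702, -0.429419)
0.300000: (0.114702, -0.429419)
  k1 = (0.662576, -0.348986)
  predictor → (0.313474, -0.534115)
  k2 = (0.678930, -0.186400)
  → (0.315928, -0.509727)
(u(0.6), v(0.6)) ≈ (0.3159, -0.5097)

0.3159, -0.5097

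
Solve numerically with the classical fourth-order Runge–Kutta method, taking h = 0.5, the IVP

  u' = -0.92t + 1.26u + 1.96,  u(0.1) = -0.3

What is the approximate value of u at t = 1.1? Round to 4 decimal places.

1.9510

RK4: k1 = f(t_n, u_n); k2 = f(t_n + h/2, u_n + (h/2)·k1); k3 = f(t_n + h/2, u_n + (h/2)·k2); k4 = f(t_n + h, u_n + h·k3); u_{n+1} = u_n + (h/6)·(k1 + 2k2 + 2k3 + k4).
t=0.100000, u=-0.300000:
  k1 = f(0.100000, -0.300000) = 1.490000
  k2 = f(0.350000, 0.072500) = 1.729350
  k3 = f(0.350000, 0.132337) = 1.804745
  k4 = f(0.600000, 0.602373) = 2.166990
  u ← -0.300000 + (0.5/6)·(k1 + 2k2 + 2k3 + k4) = 0.593765
t=0.600000, u=0.593765:
  k1 = f(0.600000, 0.593765) = 2.156144
  k2 = f(0.850000, 1.132801) = 2.605329
  k3 = f(0.850000, 1.245097) = 2.746823
  k4 = f(1.100000, 1.967176) = 3.426642
  u ← 0.593765 + (0.5/6)·(k1 + 2k2 + 2k3 + k4) = 1.951022
u(1.1) ≈ 1.9510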